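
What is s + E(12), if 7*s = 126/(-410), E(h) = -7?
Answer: -1444/205 ≈ -7.0439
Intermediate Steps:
s = -9/205 (s = (126/(-410))/7 = (126*(-1/410))/7 = (1/7)*(-63/205) = -9/205 ≈ -0.043902)
s + E(12) = -9/205 - 7 = -1444/205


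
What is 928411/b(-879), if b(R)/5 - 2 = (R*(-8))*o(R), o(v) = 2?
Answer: 928411/70330 ≈ 13.201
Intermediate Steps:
b(R) = 10 - 80*R (b(R) = 10 + 5*((R*(-8))*2) = 10 + 5*(-8*R*2) = 10 + 5*(-16*R) = 10 - 80*R)
928411/b(-879) = 928411/(10 - 80*(-879)) = 928411/(10 + 70320) = 928411/70330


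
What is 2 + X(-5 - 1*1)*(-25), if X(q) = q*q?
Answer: -898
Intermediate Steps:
X(q) = q**2
2 + X(-5 - 1*1)*(-25) = 2 + (-5 - 1*1)**2*(-25) = 2 + (-5 - 1)**2*(-25) = 2 + (-6)**2*(-25) = 2 + 36*(-25) = 2 - 900 = -898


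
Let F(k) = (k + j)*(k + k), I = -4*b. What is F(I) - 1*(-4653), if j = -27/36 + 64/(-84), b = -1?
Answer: 98131/21 ≈ 4672.9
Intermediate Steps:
I = 4 (I = -4*(-1) = 4)
j = -127/84 (j = -27*1/36 + 64*(-1/84) = -3/4 - 16/21 = -127/84 ≈ -1.5119)
F(k) = 2*k*(-127/84 + k) (F(k) = (k - 127/84)*(k + k) = (-127/84 + k)*(2*k) = 2*k*(-127/84 + k))
F(I) - 1*(-4653) = (1/42)*4*(-127 + 84*4) - 1*(-4653) = (1/42)*4*(-127 + 336) + 4653 = (1/42)*4*209 + 4653 = 418/21 + 4653 = 98131/21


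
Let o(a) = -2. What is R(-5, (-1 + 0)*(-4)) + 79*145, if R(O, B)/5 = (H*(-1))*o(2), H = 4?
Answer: 11495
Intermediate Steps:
R(O, B) = 40 (R(O, B) = 5*((4*(-1))*(-2)) = 5*(-4*(-2)) = 5*8 = 40)
R(-5, (-1 + 0)*(-4)) + 79*145 = 40 + 79*145 = 40 + 11455 = 11495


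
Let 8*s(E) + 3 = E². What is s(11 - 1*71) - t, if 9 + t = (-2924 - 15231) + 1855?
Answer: 134069/8 ≈ 16759.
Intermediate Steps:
t = -16309 (t = -9 + ((-2924 - 15231) + 1855) = -9 + (-18155 + 1855) = -9 - 16300 = -16309)
s(E) = -3/8 + E²/8
s(11 - 1*71) - t = (-3/8 + (11 - 1*71)²/8) - 1*(-16309) = (-3/8 + (11 - 71)²/8) + 16309 = (-3/8 + (⅛)*(-60)²) + 16309 = (-3/8 + (⅛)*3600) + 16309 = (-3/8 + 450) + 16309 = 3597/8 + 16309 = 134069/8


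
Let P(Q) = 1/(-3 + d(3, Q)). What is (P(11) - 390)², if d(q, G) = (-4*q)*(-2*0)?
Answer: 1371241/9 ≈ 1.5236e+5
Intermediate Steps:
d(q, G) = 0 (d(q, G) = -4*q*0 = 0)
P(Q) = -⅓ (P(Q) = 1/(-3 + 0) = 1/(-3) = -⅓)
(P(11) - 390)² = (-⅓ - 390)² = (-1171/3)² = 1371241/9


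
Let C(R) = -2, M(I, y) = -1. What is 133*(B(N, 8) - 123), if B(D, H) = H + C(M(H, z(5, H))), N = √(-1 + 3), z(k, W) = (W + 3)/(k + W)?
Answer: -15561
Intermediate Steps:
z(k, W) = (3 + W)/(W + k)
N = √2 ≈ 1.4142
B(D, H) = -2 + H (B(D, H) = H - 2 = -2 + H)
133*(B(N, 8) - 123) = 133*((-2 + 8) - 123) = 133*(6 - 123) = 133*(-117) = -15561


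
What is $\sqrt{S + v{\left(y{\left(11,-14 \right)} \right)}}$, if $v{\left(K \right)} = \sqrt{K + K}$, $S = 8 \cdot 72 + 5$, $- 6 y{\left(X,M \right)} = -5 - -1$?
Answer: $\frac{\sqrt{5229 + 6 \sqrt{3}}}{3} \approx 24.128$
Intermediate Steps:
$y{\left(X,M \right)} = \frac{2}{3}$ ($y{\left(X,M \right)} = - \frac{-5 - -1}{6} = - \frac{-5 + 1}{6} = \left(- \frac{1}{6}\right) \left(-4\right) = \frac{2}{3}$)
$S = 581$ ($S = 576 + 5 = 581$)
$v{\left(K \right)} = \sqrt{2} \sqrt{K}$ ($v{\left(K \right)} = \sqrt{2 K} = \sqrt{2} \sqrt{K}$)
$\sqrt{S + v{\left(y{\left(11,-14 \right)} \right)}} = \sqrt{581 + \sqrt{2} \sqrt{\frac{2}{3}}} = \sqrt{581 + \sqrt{2} \frac{\sqrt{6}}{3}} = \sqrt{581 + \frac{2 \sqrt{3}}{3}}$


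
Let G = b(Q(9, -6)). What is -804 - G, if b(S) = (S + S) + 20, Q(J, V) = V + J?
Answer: -830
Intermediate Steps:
Q(J, V) = J + V
b(S) = 20 + 2*S (b(S) = 2*S + 20 = 20 + 2*S)
G = 26 (G = 20 + 2*(9 - 6) = 20 + 2*3 = 20 + 6 = 26)
-804 - G = -804 - 1*26 = -804 - 26 = -830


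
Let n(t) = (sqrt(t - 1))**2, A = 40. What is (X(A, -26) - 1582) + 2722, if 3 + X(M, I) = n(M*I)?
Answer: 96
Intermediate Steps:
n(t) = -1 + t (n(t) = (sqrt(-1 + t))**2 = -1 + t)
X(M, I) = -4 + I*M (X(M, I) = -3 + (-1 + M*I) = -3 + (-1 + I*M) = -4 + I*M)
(X(A, -26) - 1582) + 2722 = ((-4 - 26*40) - 1582) + 2722 = ((-4 - 1040) - 1582) + 2722 = (-1044 - 1582) + 2722 = -2626 + 2722 = 96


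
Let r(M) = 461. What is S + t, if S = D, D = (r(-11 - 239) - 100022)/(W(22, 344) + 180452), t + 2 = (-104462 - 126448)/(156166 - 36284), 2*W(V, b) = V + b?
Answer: -6925412128/1546777505 ≈ -4.4773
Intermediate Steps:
W(V, b) = V/2 + b/2 (W(V, b) = (V + b)/2 = V/2 + b/2)
t = -235337/59941 (t = -2 + (-104462 - 126448)/(156166 - 36284) = -2 - 230910/119882 = -2 - 230910*1/119882 = -2 - 115455/59941 = -235337/59941 ≈ -3.9261)
D = -14223/25805 (D = (461 - 100022)/(((½)*22 + (½)*344) + 180452) = -99561/((11 + 172) + 180452) = -99561/(183 + 180452) = -99561/180635 = -99561*1/180635 = -14223/25805 ≈ -0.55117)
S = -14223/25805 ≈ -0.55117
S + t = -14223/25805 - 235337/59941 = -6925412128/1546777505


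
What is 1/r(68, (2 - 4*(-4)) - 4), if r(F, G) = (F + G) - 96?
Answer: -1/14 ≈ -0.071429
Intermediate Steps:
r(F, G) = -96 + F + G
1/r(68, (2 - 4*(-4)) - 4) = 1/(-96 + 68 + ((2 - 4*(-4)) - 4)) = 1/(-96 + 68 + ((2 + 16) - 4)) = 1/(-96 + 68 + (18 - 4)) = 1/(-96 + 68 + 14) = 1/(-14) = -1/14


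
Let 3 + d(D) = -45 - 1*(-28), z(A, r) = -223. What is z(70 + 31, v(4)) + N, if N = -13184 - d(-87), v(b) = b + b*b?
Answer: -13387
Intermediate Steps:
v(b) = b + b**2
d(D) = -20 (d(D) = -3 + (-45 - 1*(-28)) = -3 + (-45 + 28) = -3 - 17 = -20)
N = -13164 (N = -13184 - 1*(-20) = -13184 + 20 = -13164)
z(70 + 31, v(4)) + N = -223 - 13164 = -13387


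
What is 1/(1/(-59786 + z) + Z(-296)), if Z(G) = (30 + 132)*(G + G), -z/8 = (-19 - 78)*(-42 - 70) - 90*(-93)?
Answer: -213658/20490656833 ≈ -1.0427e-5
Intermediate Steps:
z = -153872 (z = -8*((-19 - 78)*(-42 - 70) - 90*(-93)) = -8*(-97*(-112) + 8370) = -8*(10864 + 8370) = -8*19234 = -153872)
Z(G) = 324*G (Z(G) = 162*(2*G) = 324*G)
1/(1/(-59786 + z) + Z(-296)) = 1/(1/(-59786 - 153872) + 324*(-296)) = 1/(1/(-213658) - 95904) = 1/(-1/213658 - 95904) = 1/(-20490656833/213658) = -213658/20490656833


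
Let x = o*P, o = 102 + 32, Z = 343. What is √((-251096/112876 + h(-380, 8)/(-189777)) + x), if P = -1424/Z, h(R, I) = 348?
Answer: I*√1779848850365661631262/1785105721 ≈ 23.633*I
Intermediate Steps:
P = -1424/343 ≈ -4.1516
o = 134
x = -190816/343 (x = 134*(-1424/343) = -190816/343 ≈ -556.31)
√((-251096/112876 + h(-380, 8)/(-189777)) + x) = √((-251096/112876 + 348/(-189777)) - 190816/343) = √((-251096*1/112876 + 348*(-1/189777)) - 190816/343) = √((-62774/28219 - 116/63259) - 190816/343) = √(-3974293870/1785105721 - 190816/343) = √(-6979386041954/12495740047) = I*√1779848850365661631262/1785105721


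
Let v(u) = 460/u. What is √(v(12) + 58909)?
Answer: √530526/3 ≈ 242.79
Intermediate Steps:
√(v(12) + 58909) = √(460/12 + 58909) = √(460*(1/12) + 58909) = √(115/3 + 58909) = √(176842/3) = √530526/3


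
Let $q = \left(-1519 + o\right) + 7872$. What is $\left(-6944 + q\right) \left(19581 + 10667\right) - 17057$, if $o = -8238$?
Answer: $-267076649$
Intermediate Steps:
$q = -1885$ ($q = \left(-1519 - 8238\right) + 7872 = -9757 + 7872 = -1885$)
$\left(-6944 + q\right) \left(19581 + 10667\right) - 17057 = \left(-6944 - 1885\right) \left(19581 + 10667\right) - 17057 = \left(-8829\right) 30248 - 17057 = -267059592 - 17057 = -267076649$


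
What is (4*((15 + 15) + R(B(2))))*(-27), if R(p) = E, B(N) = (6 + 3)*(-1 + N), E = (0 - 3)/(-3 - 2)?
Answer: -16524/5 ≈ -3304.8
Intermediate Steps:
E = 3/5 (E = -3/(-5) = -3*(-1/5) = 3/5 ≈ 0.60000)
B(N) = -9 + 9*N (B(N) = 9*(-1 + N) = -9 + 9*N)
R(p) = 3/5
(4*((15 + 15) + R(B(2))))*(-27) = (4*((15 + 15) + 3/5))*(-27) = (4*(30 + 3/5))*(-27) = (4*(153/5))*(-27) = (612/5)*(-27) = -16524/5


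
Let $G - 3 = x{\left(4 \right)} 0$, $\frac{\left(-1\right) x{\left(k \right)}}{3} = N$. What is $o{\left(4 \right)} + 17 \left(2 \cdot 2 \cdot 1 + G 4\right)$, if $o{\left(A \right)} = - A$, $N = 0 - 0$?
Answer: $268$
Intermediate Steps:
$N = 0$ ($N = 0 + 0 = 0$)
$x{\left(k \right)} = 0$ ($x{\left(k \right)} = \left(-3\right) 0 = 0$)
$G = 3$ ($G = 3 + 0 \cdot 0 = 3 + 0 = 3$)
$o{\left(4 \right)} + 17 \left(2 \cdot 2 \cdot 1 + G 4\right) = \left(-1\right) 4 + 17 \left(2 \cdot 2 \cdot 1 + 3 \cdot 4\right) = -4 + 17 \left(4 \cdot 1 + 12\right) = -4 + 17 \left(4 + 12\right) = -4 + 17 \cdot 16 = -4 + 272 = 268$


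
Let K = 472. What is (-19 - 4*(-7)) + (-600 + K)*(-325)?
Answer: 41609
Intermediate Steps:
(-19 - 4*(-7)) + (-600 + K)*(-325) = (-19 - 4*(-7)) + (-600 + 472)*(-325) = (-19 + 28) - 128*(-325) = 9 + 41600 = 41609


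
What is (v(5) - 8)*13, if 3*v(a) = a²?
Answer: 13/3 ≈ 4.3333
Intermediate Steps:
v(a) = a²/3
(v(5) - 8)*13 = ((⅓)*5² - 8)*13 = ((⅓)*25 - 8)*13 = (25/3 - 8)*13 = (⅓)*13 = 13/3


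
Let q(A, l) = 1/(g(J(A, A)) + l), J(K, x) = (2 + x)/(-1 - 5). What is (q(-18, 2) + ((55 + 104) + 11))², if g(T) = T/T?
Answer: 261121/9 ≈ 29013.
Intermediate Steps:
J(K, x) = -⅓ - x/6 (J(K, x) = (2 + x)/(-6) = (2 + x)*(-⅙) = -⅓ - x/6)
g(T) = 1
q(A, l) = 1/(1 + l)
(q(-18, 2) + ((55 + 104) + 11))² = (1/(1 + 2) + ((55 + 104) + 11))² = (1/3 + (159 + 11))² = (⅓ + 170)² = (511/3)² = 261121/9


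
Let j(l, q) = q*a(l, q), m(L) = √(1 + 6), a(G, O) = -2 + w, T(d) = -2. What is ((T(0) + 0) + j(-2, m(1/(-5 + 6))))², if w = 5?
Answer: 67 - 12*√7 ≈ 35.251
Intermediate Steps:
a(G, O) = 3 (a(G, O) = -2 + 5 = 3)
m(L) = √7
j(l, q) = 3*q (j(l, q) = q*3 = 3*q)
((T(0) + 0) + j(-2, m(1/(-5 + 6))))² = ((-2 + 0) + 3*√7)² = (-2 + 3*√7)²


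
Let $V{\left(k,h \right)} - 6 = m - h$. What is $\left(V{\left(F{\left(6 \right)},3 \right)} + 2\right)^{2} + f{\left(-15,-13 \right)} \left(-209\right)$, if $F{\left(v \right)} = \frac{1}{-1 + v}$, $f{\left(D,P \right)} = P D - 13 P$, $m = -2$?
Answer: $-76067$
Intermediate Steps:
$f{\left(D,P \right)} = - 13 P + D P$ ($f{\left(D,P \right)} = D P - 13 P = - 13 P + D P$)
$V{\left(k,h \right)} = 4 - h$ ($V{\left(k,h \right)} = 6 - \left(2 + h\right) = 4 - h$)
$\left(V{\left(F{\left(6 \right)},3 \right)} + 2\right)^{2} + f{\left(-15,-13 \right)} \left(-209\right) = \left(\left(4 - 3\right) + 2\right)^{2} + - 13 \left(-13 - 15\right) \left(-209\right) = \left(\left(4 - 3\right) + 2\right)^{2} + \left(-13\right) \left(-28\right) \left(-209\right) = \left(1 + 2\right)^{2} + 364 \left(-209\right) = 3^{2} - 76076 = 9 - 76076 = -76067$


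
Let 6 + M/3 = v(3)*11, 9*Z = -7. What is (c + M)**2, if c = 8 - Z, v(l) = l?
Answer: 652864/81 ≈ 8060.0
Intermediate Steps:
Z = -7/9 (Z = (1/9)*(-7) = -7/9 ≈ -0.77778)
M = 81 (M = -18 + 3*(3*11) = -18 + 3*33 = -18 + 99 = 81)
c = 79/9 (c = 8 - 1*(-7/9) = 8 + 7/9 = 79/9 ≈ 8.7778)
(c + M)**2 = (79/9 + 81)**2 = (808/9)**2 = 652864/81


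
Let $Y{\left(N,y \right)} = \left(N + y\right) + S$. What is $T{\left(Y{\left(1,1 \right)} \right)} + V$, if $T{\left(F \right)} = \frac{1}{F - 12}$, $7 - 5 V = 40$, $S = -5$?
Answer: $- \frac{20}{3} \approx -6.6667$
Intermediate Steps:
$Y{\left(N,y \right)} = -5 + N + y$ ($Y{\left(N,y \right)} = \left(N + y\right) - 5 = -5 + N + y$)
$V = - \frac{33}{5}$ ($V = \frac{7}{5} - 8 = - \frac{33}{5} \approx -6.6$)
$T{\left(F \right)} = \frac{1}{-12 + F}$
$T{\left(Y{\left(1,1 \right)} \right)} + V = \frac{1}{-12 + \left(-5 + 1 + 1\right)} - \frac{33}{5} = \frac{1}{-12 - 3} - \frac{33}{5} = \frac{1}{-15} - \frac{33}{5} = - \frac{1}{15} - \frac{33}{5} = - \frac{20}{3}$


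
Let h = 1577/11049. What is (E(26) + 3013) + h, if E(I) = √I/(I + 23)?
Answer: 33292214/11049 + √26/49 ≈ 3013.2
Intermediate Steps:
h = 1577/11049 (h = 1577*(1/11049) = 1577/11049 ≈ 0.14273)
E(I) = √I/(23 + I)
(E(26) + 3013) + h = (√26/(23 + 26) + 3013) + 1577/11049 = (√26/49 + 3013) + 1577/11049 = (3013 + √26/49) + 1577/11049 = 33292214/11049 + √26/49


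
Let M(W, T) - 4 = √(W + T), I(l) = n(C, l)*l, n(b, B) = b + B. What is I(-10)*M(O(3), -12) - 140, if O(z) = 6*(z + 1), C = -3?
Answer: 380 + 260*√3 ≈ 830.33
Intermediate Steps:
n(b, B) = B + b
O(z) = 6 + 6*z (O(z) = 6*(1 + z) = 6 + 6*z)
I(l) = l*(-3 + l) (I(l) = (l - 3)*l = (-3 + l)*l = l*(-3 + l))
M(W, T) = 4 + √(T + W) (M(W, T) = 4 + √(W + T) = 4 + √(T + W))
I(-10)*M(O(3), -12) - 140 = (-10*(-3 - 10))*(4 + √(-12 + (6 + 6*3))) - 140 = (-10*(-13))*(4 + √(-12 + (6 + 18))) - 140 = 130*(4 + √(-12 + 24)) - 140 = 130*(4 + √12) - 140 = 130*(4 + 2*√3) - 140 = (520 + 260*√3) - 140 = 380 + 260*√3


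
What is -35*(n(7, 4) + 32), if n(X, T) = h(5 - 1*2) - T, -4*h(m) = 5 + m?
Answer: -910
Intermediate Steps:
h(m) = -5/4 - m/4 (h(m) = -(5 + m)/4 = -5/4 - m/4)
n(X, T) = -2 - T (n(X, T) = (-5/4 - (5 - 1*2)/4) - T = (-5/4 - (5 - 2)/4) - T = (-5/4 - ¼*3) - T = (-5/4 - ¾) - T = -2 - T)
-35*(n(7, 4) + 32) = -35*((-2 - 1*4) + 32) = -35*((-2 - 4) + 32) = -35*(-6 + 32) = -35*26 = -910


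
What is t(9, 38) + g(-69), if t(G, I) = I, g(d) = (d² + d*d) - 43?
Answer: 9517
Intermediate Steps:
g(d) = -43 + 2*d² (g(d) = (d² + d²) - 43 = 2*d² - 43 = -43 + 2*d²)
t(9, 38) + g(-69) = 38 + (-43 + 2*(-69)²) = 38 + (-43 + 2*4761) = 38 + (-43 + 9522) = 38 + 9479 = 9517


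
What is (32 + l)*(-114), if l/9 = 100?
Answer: -106248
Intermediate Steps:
l = 900 (l = 9*100 = 900)
(32 + l)*(-114) = (32 + 900)*(-114) = 932*(-114) = -106248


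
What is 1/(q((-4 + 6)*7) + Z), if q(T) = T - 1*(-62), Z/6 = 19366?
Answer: 1/116272 ≈ 8.6005e-6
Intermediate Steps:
Z = 116196 (Z = 6*19366 = 116196)
q(T) = 62 + T (q(T) = T + 62 = 62 + T)
1/(q((-4 + 6)*7) + Z) = 1/((62 + (-4 + 6)*7) + 116196) = 1/((62 + 2*7) + 116196) = 1/((62 + 14) + 116196) = 1/(76 + 116196) = 1/116272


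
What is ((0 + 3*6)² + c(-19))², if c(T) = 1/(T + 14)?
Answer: 2621161/25 ≈ 1.0485e+5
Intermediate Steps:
c(T) = 1/(14 + T)
((0 + 3*6)² + c(-19))² = ((0 + 3*6)² + 1/(14 - 19))² = ((0 + 18)² + 1/(-5))² = (18² - ⅕)² = (324 - ⅕)² = (1619/5)² = 2621161/25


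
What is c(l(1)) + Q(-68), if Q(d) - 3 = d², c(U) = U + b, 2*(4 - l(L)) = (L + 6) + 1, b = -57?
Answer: 4570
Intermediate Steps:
l(L) = ½ - L/2 (l(L) = 4 - ((L + 6) + 1)/2 = 4 - ((6 + L) + 1)/2 = 4 - (7 + L)/2 = 4 + (-7/2 - L/2) = ½ - L/2)
c(U) = -57 + U (c(U) = U - 57 = -57 + U)
Q(d) = 3 + d²
c(l(1)) + Q(-68) = (-57 + (½ - ½*1)) + (3 + (-68)²) = (-57 + (½ - ½)) + (3 + 4624) = (-57 + 0) + 4627 = -57 + 4627 = 4570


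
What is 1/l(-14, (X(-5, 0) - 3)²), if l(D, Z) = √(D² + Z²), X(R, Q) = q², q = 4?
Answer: √28757/28757 ≈ 0.0058970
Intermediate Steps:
X(R, Q) = 16 (X(R, Q) = 4² = 16)
1/l(-14, (X(-5, 0) - 3)²) = 1/(√((-14)² + ((16 - 3)²)²)) = 1/(√(196 + (13²)²)) = 1/(√(196 + 169²)) = 1/(√(196 + 28561)) = 1/(√28757) = √28757/28757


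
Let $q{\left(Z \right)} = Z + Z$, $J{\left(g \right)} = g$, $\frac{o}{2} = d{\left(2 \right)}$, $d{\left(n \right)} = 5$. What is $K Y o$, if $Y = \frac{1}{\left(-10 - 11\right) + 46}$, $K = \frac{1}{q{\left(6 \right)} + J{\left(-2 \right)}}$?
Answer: $\frac{1}{25} \approx 0.04$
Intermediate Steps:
$o = 10$ ($o = 2 \cdot 5 = 10$)
$q{\left(Z \right)} = 2 Z$
$K = \frac{1}{10}$ ($K = \frac{1}{2 \cdot 6 - 2} = \frac{1}{12 - 2} = \frac{1}{10} \approx 0.1$)
$Y = \frac{1}{25}$ ($Y = \frac{1}{\left(-10 - 11\right) + 46} = \frac{1}{-21 + 46} = \frac{1}{25} \approx 0.04$)
$K Y o = \frac{1}{10} \cdot \frac{1}{25} \cdot 10 = \frac{1}{250} \cdot 10 = \frac{1}{25}$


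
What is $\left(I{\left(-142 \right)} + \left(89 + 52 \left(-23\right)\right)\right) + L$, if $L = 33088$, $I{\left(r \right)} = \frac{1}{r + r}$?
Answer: $\frac{9082603}{284} \approx 31981.0$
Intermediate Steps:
$I{\left(r \right)} = \frac{1}{2 r}$
$\left(I{\left(-142 \right)} + \left(89 + 52 \left(-23\right)\right)\right) + L = \left(\frac{1}{2 \left(-142\right)} + \left(89 + 52 \left(-23\right)\right)\right) + 33088 = \left(\frac{1}{2} \left(- \frac{1}{142}\right) + \left(89 - 1196\right)\right) + 33088 = \left(- \frac{1}{284} - 1107\right) + 33088 = - \frac{314389}{284} + 33088 = \frac{9082603}{284}$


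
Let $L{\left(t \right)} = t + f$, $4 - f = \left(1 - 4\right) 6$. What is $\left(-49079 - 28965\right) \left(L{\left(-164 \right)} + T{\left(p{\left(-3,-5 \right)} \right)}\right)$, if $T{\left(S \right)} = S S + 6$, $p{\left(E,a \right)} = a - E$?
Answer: $10301808$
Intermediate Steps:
$f = 22$ ($f = 4 - \left(1 - 4\right) 6 = 4 - \left(-3\right) 6 = 4 - -18 = 4 + 18 = 22$)
$L{\left(t \right)} = 22 + t$ ($L{\left(t \right)} = t + 22 = 22 + t$)
$T{\left(S \right)} = 6 + S^{2}$ ($T{\left(S \right)} = S^{2} + 6 = 6 + S^{2}$)
$\left(-49079 - 28965\right) \left(L{\left(-164 \right)} + T{\left(p{\left(-3,-5 \right)} \right)}\right) = \left(-49079 - 28965\right) \left(\left(22 - 164\right) + \left(6 + \left(-5 - -3\right)^{2}\right)\right) = - 78044 \left(-142 + \left(6 + \left(-5 + 3\right)^{2}\right)\right) = - 78044 \left(-142 + \left(6 + \left(-2\right)^{2}\right)\right) = - 78044 \left(-142 + \left(6 + 4\right)\right) = - 78044 \left(-142 + 10\right) = \left(-78044\right) \left(-132\right) = 10301808$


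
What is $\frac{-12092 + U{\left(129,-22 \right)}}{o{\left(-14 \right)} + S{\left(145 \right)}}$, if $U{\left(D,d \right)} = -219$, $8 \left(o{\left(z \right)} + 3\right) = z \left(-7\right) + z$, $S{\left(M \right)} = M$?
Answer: $- \frac{24622}{305} \approx -80.728$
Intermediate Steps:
$o{\left(z \right)} = -3 - \frac{3 z}{4}$ ($o{\left(z \right)} = -3 + \frac{z \left(-7\right) + z}{8} = -3 + \frac{- 7 z + z}{8} = -3 + \frac{\left(-6\right) z}{8} = -3 - \frac{3 z}{4}$)
$\frac{-12092 + U{\left(129,-22 \right)}}{o{\left(-14 \right)} + S{\left(145 \right)}} = \frac{-12092 - 219}{\left(-3 - - \frac{21}{2}\right) + 145} = - \frac{12311}{\left(-3 + \frac{21}{2}\right) + 145} = - \frac{12311}{\frac{15}{2} + 145} = - \frac{12311}{\frac{305}{2}} = \left(-12311\right) \frac{2}{305} = - \frac{24622}{305}$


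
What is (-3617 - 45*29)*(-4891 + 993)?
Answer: 19185956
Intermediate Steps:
(-3617 - 45*29)*(-4891 + 993) = (-3617 - 1305)*(-3898) = -4922*(-3898) = 19185956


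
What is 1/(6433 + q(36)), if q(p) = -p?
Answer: 1/6397 ≈ 0.00015632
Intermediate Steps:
1/(6433 + q(36)) = 1/(6433 - 1*36) = 1/(6433 - 36) = 1/6397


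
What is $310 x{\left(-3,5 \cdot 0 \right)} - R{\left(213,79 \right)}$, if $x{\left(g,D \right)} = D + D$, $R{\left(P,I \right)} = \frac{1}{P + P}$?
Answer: $- \frac{1}{426} \approx -0.0023474$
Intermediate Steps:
$R{\left(P,I \right)} = \frac{1}{2 P}$
$x{\left(g,D \right)} = 2 D$
$310 x{\left(-3,5 \cdot 0 \right)} - R{\left(213,79 \right)} = 310 \cdot 2 \cdot 5 \cdot 0 - \frac{1}{2 \cdot 213} = 310 \cdot 2 \cdot 0 - \frac{1}{2} \cdot \frac{1}{213} = 310 \cdot 0 - \frac{1}{426} = 0 - \frac{1}{426} = - \frac{1}{426}$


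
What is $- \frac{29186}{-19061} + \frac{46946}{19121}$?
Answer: $\frac{1452903212}{364465381} \approx 3.9864$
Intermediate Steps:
$- \frac{29186}{-19061} + \frac{46946}{19121} = \left(-29186\right) \left(- \frac{1}{19061}\right) + 46946 \cdot \frac{1}{19121} = \frac{29186}{19061} + \frac{46946}{19121} = \frac{1452903212}{364465381}$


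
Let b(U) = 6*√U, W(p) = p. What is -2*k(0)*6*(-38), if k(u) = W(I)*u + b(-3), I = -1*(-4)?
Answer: 2736*I*√3 ≈ 4738.9*I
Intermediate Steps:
I = 4
k(u) = 4*u + 6*I*√3 (k(u) = 4*u + 6*√(-3) = 4*u + 6*(I*√3) = 4*u + 6*I*√3)
-2*k(0)*6*(-38) = -2*(4*0 + 6*I*√3)*6*(-38) = -2*(0 + 6*I*√3)*6*(-38) = -2*(6*I*√3)*6*(-38) = -2*36*I*√3*(-38) = -(-2736)*I*√3 = 2736*I*√3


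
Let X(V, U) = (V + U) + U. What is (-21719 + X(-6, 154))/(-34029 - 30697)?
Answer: 21417/64726 ≈ 0.33089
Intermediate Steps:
X(V, U) = V + 2*U (X(V, U) = (U + V) + U = V + 2*U)
(-21719 + X(-6, 154))/(-34029 - 30697) = (-21719 + (-6 + 2*154))/(-34029 - 30697) = (-21719 + (-6 + 308))/(-64726) = (-21719 + 302)*(-1/64726) = -21417*(-1/64726) = 21417/64726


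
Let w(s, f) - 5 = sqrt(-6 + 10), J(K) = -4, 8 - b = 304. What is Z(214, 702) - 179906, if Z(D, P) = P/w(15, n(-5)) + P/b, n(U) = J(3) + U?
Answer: -186281177/1036 ≈ -1.7981e+5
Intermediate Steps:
b = -296 (b = 8 - 1*304 = 8 - 304 = -296)
n(U) = -4 + U
w(s, f) = 7 (w(s, f) = 5 + sqrt(-6 + 10) = 5 + sqrt(4) = 5 + 2 = 7)
Z(D, P) = 289*P/2072 (Z(D, P) = P/7 + P/(-296) = P*(1/7) + P*(-1/296) = P/7 - P/296 = 289*P/2072)
Z(214, 702) - 179906 = (289/2072)*702 - 179906 = 101439/1036 - 179906 = -186281177/1036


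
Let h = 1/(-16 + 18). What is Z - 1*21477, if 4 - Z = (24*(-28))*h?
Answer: -21137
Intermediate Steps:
h = ½ (h = 1/2 = ½ ≈ 0.50000)
Z = 340 (Z = 4 - 24*(-28)/2 = 4 - (-672)/2 = 4 - 1*(-336) = 4 + 336 = 340)
Z - 1*21477 = 340 - 1*21477 = 340 - 21477 = -21137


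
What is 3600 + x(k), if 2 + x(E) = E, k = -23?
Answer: 3575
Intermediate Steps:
x(E) = -2 + E
3600 + x(k) = 3600 + (-2 - 23) = 3600 - 25 = 3575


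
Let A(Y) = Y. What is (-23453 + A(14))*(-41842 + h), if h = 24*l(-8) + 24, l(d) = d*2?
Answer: 989172678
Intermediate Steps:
l(d) = 2*d
h = -360 (h = 24*(2*(-8)) + 24 = 24*(-16) + 24 = -384 + 24 = -360)
(-23453 + A(14))*(-41842 + h) = (-23453 + 14)*(-41842 - 360) = -23439*(-42202) = 989172678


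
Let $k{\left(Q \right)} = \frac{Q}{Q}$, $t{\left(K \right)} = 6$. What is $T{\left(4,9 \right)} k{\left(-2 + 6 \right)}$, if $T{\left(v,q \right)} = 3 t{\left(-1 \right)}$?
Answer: $18$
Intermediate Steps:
$k{\left(Q \right)} = 1$
$T{\left(v,q \right)} = 18$ ($T{\left(v,q \right)} = 3 \cdot 6 = 18$)
$T{\left(4,9 \right)} k{\left(-2 + 6 \right)} = 18 \cdot 1 = 18$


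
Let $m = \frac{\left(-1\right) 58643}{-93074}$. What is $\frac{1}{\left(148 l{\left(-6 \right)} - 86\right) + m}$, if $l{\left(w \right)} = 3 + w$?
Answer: $- \frac{93074}{49270577} \approx -0.001889$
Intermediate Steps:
$m = \frac{58643}{93074}$ ($m = \left(-58643\right) \left(- \frac{1}{93074}\right) = \frac{58643}{93074} \approx 0.63007$)
$\frac{1}{\left(148 l{\left(-6 \right)} - 86\right) + m} = \frac{1}{\left(148 \left(3 - 6\right) - 86\right) + \frac{58643}{93074}} = \frac{1}{\left(148 \left(-3\right) - 86\right) + \frac{58643}{93074}} = \frac{1}{\left(-444 - 86\right) + \frac{58643}{93074}} = \frac{1}{-530 + \frac{58643}{93074}} = \frac{1}{- \frac{49270577}{93074}} = - \frac{93074}{49270577}$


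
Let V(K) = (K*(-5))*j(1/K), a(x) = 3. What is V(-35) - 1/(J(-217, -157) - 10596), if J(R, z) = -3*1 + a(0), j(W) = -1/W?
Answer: 64900501/10596 ≈ 6125.0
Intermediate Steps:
J(R, z) = 0 (J(R, z) = -3*1 + 3 = -3 + 3 = 0)
V(K) = 5*K**2 (V(K) = (K*(-5))*(-1/(1/K)) = (-5*K)*(-1/(1/K)) = (-5*K)*(-K) = 5*K**2)
V(-35) - 1/(J(-217, -157) - 10596) = 5*(-35)**2 - 1/(0 - 10596) = 5*1225 - 1/(-10596) = 6125 - 1*(-1/10596) = 6125 + 1/10596 = 64900501/10596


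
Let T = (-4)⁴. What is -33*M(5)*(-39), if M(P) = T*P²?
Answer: 8236800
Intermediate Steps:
T = 256
M(P) = 256*P²
-33*M(5)*(-39) = -8448*5²*(-39) = -8448*25*(-39) = -33*6400*(-39) = -211200*(-39) = 8236800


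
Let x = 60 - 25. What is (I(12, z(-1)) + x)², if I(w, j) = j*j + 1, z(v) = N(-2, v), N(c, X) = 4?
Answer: 2704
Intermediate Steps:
z(v) = 4
I(w, j) = 1 + j² (I(w, j) = j² + 1 = 1 + j²)
x = 35
(I(12, z(-1)) + x)² = ((1 + 4²) + 35)² = ((1 + 16) + 35)² = (17 + 35)² = 52² = 2704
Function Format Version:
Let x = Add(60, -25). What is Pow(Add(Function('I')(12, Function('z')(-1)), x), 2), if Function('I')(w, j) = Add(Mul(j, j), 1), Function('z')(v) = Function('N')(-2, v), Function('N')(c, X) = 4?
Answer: 2704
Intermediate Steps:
Function('z')(v) = 4
Function('I')(w, j) = Add(1, Pow(j, 2)) (Function('I')(w, j) = Add(Pow(j, 2), 1) = Add(1, Pow(j, 2)))
x = 35
Pow(Add(Function('I')(12, Function('z')(-1)), x), 2) = Pow(Add(Add(1, Pow(4, 2)), 35), 2) = Pow(Add(Add(1, 16), 35), 2) = Pow(Add(17, 35), 2) = Pow(52, 2) = 2704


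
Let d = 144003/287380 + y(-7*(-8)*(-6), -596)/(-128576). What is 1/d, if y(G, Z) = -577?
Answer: 9237542720/4670286997 ≈ 1.9779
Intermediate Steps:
d = 4670286997/9237542720 (d = 144003/287380 - 577/(-128576) = 144003*(1/287380) - 577*(-1/128576) = 144003/287380 + 577/128576 = 4670286997/9237542720 ≈ 0.50558)
1/d = 1/(4670286997/9237542720) = 9237542720/4670286997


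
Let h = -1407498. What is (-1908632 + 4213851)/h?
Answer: -2305219/1407498 ≈ -1.6378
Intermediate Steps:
(-1908632 + 4213851)/h = (-1908632 + 4213851)/(-1407498) = 2305219*(-1/1407498) = -2305219/1407498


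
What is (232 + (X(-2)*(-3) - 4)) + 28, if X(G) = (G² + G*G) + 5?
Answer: 217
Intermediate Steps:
X(G) = 5 + 2*G² (X(G) = (G² + G²) + 5 = 2*G² + 5 = 5 + 2*G²)
(232 + (X(-2)*(-3) - 4)) + 28 = (232 + ((5 + 2*(-2)²)*(-3) - 4)) + 28 = (232 + ((5 + 2*4)*(-3) - 4)) + 28 = (232 + ((5 + 8)*(-3) - 4)) + 28 = (232 + (13*(-3) - 4)) + 28 = (232 + (-39 - 4)) + 28 = (232 - 43) + 28 = 189 + 28 = 217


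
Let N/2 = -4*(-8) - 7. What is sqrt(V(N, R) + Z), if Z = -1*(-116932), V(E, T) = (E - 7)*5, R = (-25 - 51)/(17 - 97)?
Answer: sqrt(117147) ≈ 342.27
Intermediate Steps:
N = 50 (N = 2*(-4*(-8) - 7) = 2*(32 - 7) = 2*25 = 50)
R = 19/20 (R = -76/(-80) = -76*(-1/80) = 19/20 ≈ 0.95000)
V(E, T) = -35 + 5*E (V(E, T) = (-7 + E)*5 = -35 + 5*E)
Z = 116932
sqrt(V(N, R) + Z) = sqrt((-35 + 5*50) + 116932) = sqrt((-35 + 250) + 116932) = sqrt(215 + 116932) = sqrt(117147)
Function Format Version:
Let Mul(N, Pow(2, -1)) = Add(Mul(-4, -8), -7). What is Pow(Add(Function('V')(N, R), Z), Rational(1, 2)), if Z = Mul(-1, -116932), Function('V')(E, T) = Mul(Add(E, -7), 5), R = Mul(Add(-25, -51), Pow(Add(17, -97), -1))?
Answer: Pow(117147, Rational(1, 2)) ≈ 342.27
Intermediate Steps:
N = 50 (N = Mul(2, Add(Mul(-4, -8), -7)) = Mul(2, Add(32, -7)) = Mul(2, 25) = 50)
R = Rational(19, 20) (R = Mul(-76, Pow(-80, -1)) = Mul(-76, Rational(-1, 80)) = Rational(19, 20) ≈ 0.95000)
Function('V')(E, T) = Add(-35, Mul(5, E)) (Function('V')(E, T) = Mul(Add(-7, E), 5) = Add(-35, Mul(5, E)))
Z = 116932
Pow(Add(Function('V')(N, R), Z), Rational(1, 2)) = Pow(Add(Add(-35, Mul(5, 50)), 116932), Rational(1, 2)) = Pow(Add(Add(-35, 250), 116932), Rational(1, 2)) = Pow(Add(215, 116932), Rational(1, 2)) = Pow(117147, Rational(1, 2))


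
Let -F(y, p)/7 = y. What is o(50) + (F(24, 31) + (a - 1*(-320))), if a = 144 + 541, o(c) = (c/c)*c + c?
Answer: 937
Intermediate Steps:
o(c) = 2*c (o(c) = 1*c + c = c + c = 2*c)
F(y, p) = -7*y
a = 685
o(50) + (F(24, 31) + (a - 1*(-320))) = 2*50 + (-7*24 + (685 - 1*(-320))) = 100 + (-168 + (685 + 320)) = 100 + (-168 + 1005) = 100 + 837 = 937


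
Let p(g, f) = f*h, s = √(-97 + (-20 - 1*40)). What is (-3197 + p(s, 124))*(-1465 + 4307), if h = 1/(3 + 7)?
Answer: -45253166/5 ≈ -9.0506e+6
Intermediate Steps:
s = I*√157 (s = √(-97 + (-20 - 40)) = √(-97 - 60) = √(-157) = I*√157 ≈ 12.53*I)
h = ⅒ (h = 1/10 = ⅒ ≈ 0.10000)
p(g, f) = f/10 (p(g, f) = f*(⅒) = f/10)
(-3197 + p(s, 124))*(-1465 + 4307) = (-3197 + (⅒)*124)*(-1465 + 4307) = (-3197 + 62/5)*2842 = -15923/5*2842 = -45253166/5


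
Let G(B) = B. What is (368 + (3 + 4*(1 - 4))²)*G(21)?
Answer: 9429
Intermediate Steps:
(368 + (3 + 4*(1 - 4))²)*G(21) = (368 + (3 + 4*(1 - 4))²)*21 = (368 + (3 + 4*(-3))²)*21 = (368 + (3 - 12)²)*21 = (368 + (-9)²)*21 = (368 + 81)*21 = 449*21 = 9429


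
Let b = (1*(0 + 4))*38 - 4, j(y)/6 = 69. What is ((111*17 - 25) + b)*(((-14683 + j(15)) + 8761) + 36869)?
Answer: 63035610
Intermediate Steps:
j(y) = 414 (j(y) = 6*69 = 414)
b = 148 (b = (1*4)*38 - 4 = 4*38 - 4 = 152 - 4 = 148)
((111*17 - 25) + b)*(((-14683 + j(15)) + 8761) + 36869) = ((111*17 - 25) + 148)*(((-14683 + 414) + 8761) + 36869) = ((1887 - 25) + 148)*((-14269 + 8761) + 36869) = (1862 + 148)*(-5508 + 36869) = 2010*31361 = 63035610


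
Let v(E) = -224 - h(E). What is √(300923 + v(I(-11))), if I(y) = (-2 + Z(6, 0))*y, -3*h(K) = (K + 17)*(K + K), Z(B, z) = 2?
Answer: 3*√33411 ≈ 548.36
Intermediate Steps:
h(K) = -2*K*(17 + K)/3 (h(K) = -(K + 17)*(K + K)/3 = -(17 + K)*2*K/3 = -2*K*(17 + K)/3)
I(y) = 0 (I(y) = (-2 + 2)*y = 0*y = 0)
v(E) = -224 + 2*E*(17 + E)/3 (v(E) = -224 - (-2)*E*(17 + E)/3 = -224 + 2*E*(17 + E)/3)
√(300923 + v(I(-11))) = √(300923 + (-224 + (⅔)*0*(17 + 0))) = √(300923 + (-224 + (⅔)*0*17)) = √(300923 + (-224 + 0)) = √(300923 - 224) = √300699 = 3*√33411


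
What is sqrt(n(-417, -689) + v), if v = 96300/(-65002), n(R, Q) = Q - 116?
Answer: I*sqrt(851898498955)/32501 ≈ 28.399*I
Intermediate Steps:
n(R, Q) = -116 + Q
v = -48150/32501 (v = 96300*(-1/65002) = -48150/32501 ≈ -1.4815)
sqrt(n(-417, -689) + v) = sqrt((-116 - 689) - 48150/32501) = sqrt(-805 - 48150/32501) = sqrt(-26211455/32501) = I*sqrt(851898498955)/32501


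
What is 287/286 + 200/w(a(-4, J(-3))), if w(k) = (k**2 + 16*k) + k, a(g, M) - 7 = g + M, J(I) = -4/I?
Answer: 3623/1144 ≈ 3.1670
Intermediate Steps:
a(g, M) = 7 + M + g (a(g, M) = 7 + (g + M) = 7 + (M + g) = 7 + M + g)
w(k) = k**2 + 17*k
287/286 + 200/w(a(-4, J(-3))) = 287/286 + 200/(((7 - 4/(-3) - 4)*(17 + (7 - 4/(-3) - 4)))) = 287*(1/286) + 200/(((7 - 4*(-1/3) - 4)*(17 + (7 - 4*(-1/3) - 4)))) = 287/286 + 200/(((7 + 4/3 - 4)*(17 + (7 + 4/3 - 4)))) = 287/286 + 200/((13*(17 + 13/3)/3)) = 287/286 + 200/(((13/3)*(64/3))) = 287/286 + 200/(832/9) = 287/286 + 200*(9/832) = 287/286 + 225/104 = 3623/1144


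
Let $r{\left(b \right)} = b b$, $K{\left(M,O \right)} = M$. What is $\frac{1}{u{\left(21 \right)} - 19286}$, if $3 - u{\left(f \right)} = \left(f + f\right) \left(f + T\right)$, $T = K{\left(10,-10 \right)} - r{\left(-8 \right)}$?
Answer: $- \frac{1}{17897} \approx -5.5875 \cdot 10^{-5}$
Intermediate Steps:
$r{\left(b \right)} = b^{2}$
$T = -54$ ($T = 10 - \left(-8\right)^{2} = 10 - 64 = -54$)
$u{\left(f \right)} = 3 - 2 f \left(-54 + f\right)$ ($u{\left(f \right)} = 3 - \left(f + f\right) \left(f - 54\right) = 3 - 2 f \left(-54 + f\right)$)
$\frac{1}{u{\left(21 \right)} - 19286} = \frac{1}{\left(3 - 2 \cdot 21^{2} + 108 \cdot 21\right) - 19286} = \frac{1}{\left(3 - 882 + 2268\right) - 19286} = \frac{1}{1389 - 19286} = \frac{1}{-17897} = - \frac{1}{17897}$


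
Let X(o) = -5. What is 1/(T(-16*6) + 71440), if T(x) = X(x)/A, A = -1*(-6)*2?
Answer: 12/857275 ≈ 1.3998e-5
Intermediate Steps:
A = 12 (A = 6*2 = 12)
T(x) = -5/12
1/(T(-16*6) + 71440) = 1/(-5/12 + 71440) = 1/(857275/12) = 12/857275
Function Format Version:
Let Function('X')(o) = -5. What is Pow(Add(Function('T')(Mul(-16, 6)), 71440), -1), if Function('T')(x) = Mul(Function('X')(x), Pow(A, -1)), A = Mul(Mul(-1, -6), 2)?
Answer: Rational(12, 857275) ≈ 1.3998e-5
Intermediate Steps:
A = 12 (A = Mul(6, 2) = 12)
Function('T')(x) = Rational(-5, 12) (Function('T')(x) = Mul(-5, Pow(12, -1)) = Mul(-5, Rational(1, 12)) = Rational(-5, 12))
Pow(Add(Function('T')(Mul(-16, 6)), 71440), -1) = Pow(Add(Rational(-5, 12), 71440), -1) = Pow(Rational(857275, 12), -1) = Rational(12, 857275)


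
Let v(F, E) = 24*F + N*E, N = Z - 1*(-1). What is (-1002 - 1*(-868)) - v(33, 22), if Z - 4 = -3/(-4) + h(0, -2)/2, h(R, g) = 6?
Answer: -2237/2 ≈ -1118.5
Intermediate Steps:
Z = 31/4 (Z = 4 + (-3/(-4) + 6/2) = 4 + (-3*(-¼) + 6*(½)) = 4 + (¾ + 3) = 4 + 15/4 = 31/4 ≈ 7.7500)
N = 35/4 (N = 31/4 - 1*(-1) = 31/4 + 1 = 35/4 ≈ 8.7500)
v(F, E) = 24*F + 35*E/4
(-1002 - 1*(-868)) - v(33, 22) = (-1002 - 1*(-868)) - (24*33 + (35/4)*22) = (-1002 + 868) - (792 + 385/2) = -134 - 1*1969/2 = -134 - 1969/2 = -2237/2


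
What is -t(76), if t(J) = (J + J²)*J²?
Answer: -33801152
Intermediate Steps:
t(J) = J²*(J + J²)
-t(76) = -76³*(1 + 76) = -438976*77 = -1*33801152 = -33801152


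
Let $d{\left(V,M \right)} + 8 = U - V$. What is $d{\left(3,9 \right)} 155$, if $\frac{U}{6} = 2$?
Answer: $155$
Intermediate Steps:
$U = 12$ ($U = 6 \cdot 2 = 12$)
$d{\left(V,M \right)} = 4 - V$ ($d{\left(V,M \right)} = -8 - \left(-12 + V\right) = 4 - V$)
$d{\left(3,9 \right)} 155 = \left(4 - 3\right) 155 = 1 \cdot 155 = 155$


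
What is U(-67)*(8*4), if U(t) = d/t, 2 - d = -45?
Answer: -1504/67 ≈ -22.448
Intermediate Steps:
d = 47 (d = 2 - 1*(-45) = 2 + 45 = 47)
U(t) = 47/t
U(-67)*(8*4) = (47/(-67))*(8*4) = (47*(-1/67))*32 = -47/67*32 = -1504/67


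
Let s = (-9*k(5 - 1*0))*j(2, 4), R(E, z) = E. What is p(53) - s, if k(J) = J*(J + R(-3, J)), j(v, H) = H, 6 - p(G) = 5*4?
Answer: 346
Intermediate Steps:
p(G) = -14 (p(G) = 6 - 5*4 = 6 - 1*20 = 6 - 20 = -14)
k(J) = J*(-3 + J) (k(J) = J*(J - 3) = J*(-3 + J))
s = -360 (s = -9*(5 - 1*0)*(-3 + (5 - 1*0))*4 = -9*(5 + 0)*(-3 + (5 + 0))*4 = -45*(-3 + 5)*4 = -45*2*4 = -9*10*4 = -90*4 = -360)
p(53) - s = -14 - 1*(-360) = -14 + 360 = 346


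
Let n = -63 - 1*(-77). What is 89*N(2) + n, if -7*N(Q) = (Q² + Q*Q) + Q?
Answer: -792/7 ≈ -113.14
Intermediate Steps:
N(Q) = -2*Q²/7 - Q/7 (N(Q) = -((Q² + Q*Q) + Q)/7 = -((Q² + Q²) + Q)/7 = -(2*Q² + Q)/7 = -(Q + 2*Q²)/7 = -2*Q²/7 - Q/7)
n = 14 (n = -63 + 77 = 14)
89*N(2) + n = 89*(-⅐*2*(1 + 2*2)) + 14 = 89*(-⅐*2*(1 + 4)) + 14 = 89*(-⅐*2*5) + 14 = 89*(-10/7) + 14 = -890/7 + 14 = -792/7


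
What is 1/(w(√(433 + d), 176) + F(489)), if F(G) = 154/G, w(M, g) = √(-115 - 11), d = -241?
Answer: 5379/2153783 - 717363*I*√14/30152962 ≈ 0.0024975 - 0.089017*I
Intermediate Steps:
w(M, g) = 3*I*√14 (w(M, g) = √(-126) = 3*I*√14)
1/(w(√(433 + d), 176) + F(489)) = 1/(3*I*√14 + 154/489) = 1/(154/489 + 3*I*√14)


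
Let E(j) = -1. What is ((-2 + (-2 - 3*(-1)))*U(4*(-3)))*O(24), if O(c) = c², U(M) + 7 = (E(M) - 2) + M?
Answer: 12672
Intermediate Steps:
U(M) = -10 + M (U(M) = -7 + ((-1 - 2) + M) = -7 + (-3 + M) = -10 + M)
((-2 + (-2 - 3*(-1)))*U(4*(-3)))*O(24) = ((-2 + (-2 - 3*(-1)))*(-10 + 4*(-3)))*24² = ((-2 + (-2 + 3))*(-10 - 12))*576 = ((-2 + 1)*(-22))*576 = -1*(-22)*576 = 22*576 = 12672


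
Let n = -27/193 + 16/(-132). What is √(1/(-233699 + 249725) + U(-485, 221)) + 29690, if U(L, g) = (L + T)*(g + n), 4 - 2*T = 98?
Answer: 29690 + I*√135937961961277494678/34023198 ≈ 29690.0 + 342.69*I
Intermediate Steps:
n = -1663/6369 (n = -27*1/193 + 16*(-1/132) = -27/193 - 4/33 = -1663/6369 ≈ -0.26111)
T = -47 (T = 2 - ½*98 = 2 - 49 = -47)
U(L, g) = (-47 + L)*(-1663/6369 + g) (U(L, g) = (L - 47)*(g - 1663/6369) = (-47 + L)*(-1663/6369 + g))
√(1/(-233699 + 249725) + U(-485, 221)) + 29690 = √(1/(-233699 + 249725) + (78161/6369 - 47*221 - 1663/6369*(-485) - 485*221)) + 29690 = √(1/16026 + (78161/6369 - 10387 + 806555/6369 - 107185)) + 29690 = √(1/16026 - 747931352/6369) + 29690 = √(-3995449280261/34023198) + 29690 = I*√135937961961277494678/34023198 + 29690 = 29690 + I*√135937961961277494678/34023198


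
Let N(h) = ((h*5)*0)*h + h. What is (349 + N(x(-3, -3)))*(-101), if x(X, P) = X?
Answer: -34946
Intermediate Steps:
N(h) = h (N(h) = ((5*h)*0)*h + h = 0*h + h = 0 + h = h)
(349 + N(x(-3, -3)))*(-101) = (349 - 3)*(-101) = 346*(-101) = -34946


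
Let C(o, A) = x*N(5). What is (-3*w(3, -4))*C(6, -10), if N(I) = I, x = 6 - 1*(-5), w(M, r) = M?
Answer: -495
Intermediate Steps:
x = 11 (x = 6 + 5 = 11)
C(o, A) = 55 (C(o, A) = 11*5 = 55)
(-3*w(3, -4))*C(6, -10) = -3*3*55 = -9*55 = -495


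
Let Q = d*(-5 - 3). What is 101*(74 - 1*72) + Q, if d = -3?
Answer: 226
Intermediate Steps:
Q = 24 (Q = -3*(-5 - 3) = -3*(-8) = 24)
101*(74 - 1*72) + Q = 101*(74 - 1*72) + 24 = 101*(74 - 72) + 24 = 101*2 + 24 = 202 + 24 = 226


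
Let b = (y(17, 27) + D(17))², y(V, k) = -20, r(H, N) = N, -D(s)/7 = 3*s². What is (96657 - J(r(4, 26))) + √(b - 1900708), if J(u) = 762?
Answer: 95895 + 3*√3908357 ≈ 1.0183e+5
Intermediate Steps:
D(s) = -21*s²
b = 37075921 (b = (-20 - 21*17²)² = (-20 - 21*289)² = (-20 - 6069)² = (-6089)² = 37075921)
(96657 - J(r(4, 26))) + √(b - 1900708) = (96657 - 1*762) + √(37075921 - 1900708) = (96657 - 762) + √35175213 = 95895 + 3*√3908357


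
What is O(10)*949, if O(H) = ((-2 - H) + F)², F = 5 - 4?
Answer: 114829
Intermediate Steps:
F = 1
O(H) = (-1 - H)² (O(H) = ((-2 - H) + 1)² = (-1 - H)²)
O(10)*949 = (1 + 10)²*949 = 11²*949 = 121*949 = 114829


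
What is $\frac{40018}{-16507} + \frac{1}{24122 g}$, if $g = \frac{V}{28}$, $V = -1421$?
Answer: $- \frac{5763495524}{2377379893} \approx -2.4243$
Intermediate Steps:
$g = - \frac{203}{4}$ ($g = - \frac{1421}{28} = \left(-1421\right) \frac{1}{28} = - \frac{203}{4} \approx -50.75$)
$\frac{40018}{-16507} + \frac{1}{24122 g} = \frac{40018}{-16507} + \frac{1}{24122 \left(- \frac{203}{4}\right)} = 40018 \left(- \frac{1}{16507}\right) + \frac{1}{24122} \left(- \frac{4}{203}\right) = - \frac{2354}{971} - \frac{2}{2448383} = - \frac{5763495524}{2377379893}$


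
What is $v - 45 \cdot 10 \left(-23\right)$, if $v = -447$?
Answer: $9903$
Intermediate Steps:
$v - 45 \cdot 10 \left(-23\right) = -447 - 45 \cdot 10 \left(-23\right) = -447 - -10350 = -447 + 10350 = 9903$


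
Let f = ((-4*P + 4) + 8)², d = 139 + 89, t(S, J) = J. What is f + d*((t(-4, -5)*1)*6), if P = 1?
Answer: -6776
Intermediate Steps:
d = 228
f = 64 (f = ((-4*1 + 4) + 8)² = ((-4 + 4) + 8)² = (0 + 8)² = 8² = 64)
f + d*((t(-4, -5)*1)*6) = 64 + 228*(-5*1*6) = 64 + 228*(-5*6) = 64 + 228*(-30) = 64 - 6840 = -6776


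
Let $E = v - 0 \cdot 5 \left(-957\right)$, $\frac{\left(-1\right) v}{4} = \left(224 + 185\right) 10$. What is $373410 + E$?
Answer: $357050$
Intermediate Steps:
$v = -16360$ ($v = - 4 \left(224 + 185\right) 10 = - 4 \cdot 409 \cdot 10 = \left(-4\right) 4090 = -16360$)
$E = -16360$ ($E = -16360 - 0 \cdot 5 \left(-957\right) = -16360 - 0 \left(-957\right) = -16360 - 0 = -16360 + 0 = -16360$)
$373410 + E = 373410 - 16360 = 357050$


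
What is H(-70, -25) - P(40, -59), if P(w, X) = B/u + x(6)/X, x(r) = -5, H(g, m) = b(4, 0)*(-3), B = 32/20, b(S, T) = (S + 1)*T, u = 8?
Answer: -84/295 ≈ -0.28475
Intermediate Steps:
b(S, T) = T*(1 + S) (b(S, T) = (1 + S)*T = T*(1 + S))
B = 8/5 (B = 32*(1/20) = 8/5 ≈ 1.6000)
H(g, m) = 0 (H(g, m) = (0*(1 + 4))*(-3) = (0*5)*(-3) = 0*(-3) = 0)
P(w, X) = ⅕ - 5/X (P(w, X) = (8/5)/8 - 5/X = (8/5)*(⅛) - 5/X = ⅕ - 5/X)
H(-70, -25) - P(40, -59) = 0 - (-25 - 59)/(5*(-59)) = 0 - (-1)*(-84)/(5*59) = 0 - 1*84/295 = 0 - 84/295 = -84/295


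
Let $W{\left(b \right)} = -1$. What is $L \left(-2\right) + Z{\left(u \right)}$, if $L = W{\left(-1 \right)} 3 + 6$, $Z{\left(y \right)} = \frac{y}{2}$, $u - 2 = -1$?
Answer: $- \frac{11}{2} \approx -5.5$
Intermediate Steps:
$u = 1$ ($u = 2 - 1 = 1$)
$Z{\left(y \right)} = \frac{y}{2}$ ($Z{\left(y \right)} = y \frac{1}{2} = \frac{y}{2}$)
$L = 3$ ($L = \left(-1\right) 3 + 6 = -3 + 6 = 3$)
$L \left(-2\right) + Z{\left(u \right)} = 3 \left(-2\right) + \frac{1}{2} \cdot 1 = -6 + \frac{1}{2} = - \frac{11}{2}$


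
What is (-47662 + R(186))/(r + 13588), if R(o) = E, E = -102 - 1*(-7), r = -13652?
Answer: 47757/64 ≈ 746.20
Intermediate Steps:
E = -95 (E = -102 + 7 = -95)
R(o) = -95
(-47662 + R(186))/(r + 13588) = (-47662 - 95)/(-13652 + 13588) = -47757/(-64) = -47757*(-1/64) = 47757/64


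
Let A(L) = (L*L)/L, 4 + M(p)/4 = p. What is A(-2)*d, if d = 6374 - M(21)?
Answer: -12612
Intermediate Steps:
M(p) = -16 + 4*p
d = 6306 (d = 6374 - (-16 + 4*21) = 6374 - (-16 + 84) = 6374 - 1*68 = 6374 - 68 = 6306)
A(L) = L (A(L) = L²/L = L)
A(-2)*d = -2*6306 = -12612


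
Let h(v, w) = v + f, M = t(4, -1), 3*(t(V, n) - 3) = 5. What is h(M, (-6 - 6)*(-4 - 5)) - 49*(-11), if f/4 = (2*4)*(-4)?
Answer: 1247/3 ≈ 415.67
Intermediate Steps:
t(V, n) = 14/3 (t(V, n) = 3 + (1/3)*5 = 3 + 5/3 = 14/3)
M = 14/3 ≈ 4.6667
f = -128 (f = 4*((2*4)*(-4)) = 4*(8*(-4)) = 4*(-32) = -128)
h(v, w) = -128 + v (h(v, w) = v - 128 = -128 + v)
h(M, (-6 - 6)*(-4 - 5)) - 49*(-11) = (-128 + 14/3) - 49*(-11) = -370/3 + 539 = 1247/3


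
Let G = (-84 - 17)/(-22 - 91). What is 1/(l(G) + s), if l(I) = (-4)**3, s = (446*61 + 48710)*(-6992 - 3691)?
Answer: -1/811010692 ≈ -1.2330e-9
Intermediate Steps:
s = -811010628 (s = (27206 + 48710)*(-10683) = 75916*(-10683) = -811010628)
G = 101/113 (G = -101/(-113) = -101*(-1/113) = 101/113 ≈ 0.89381)
l(I) = -64
1/(l(G) + s) = 1/(-64 - 811010628) = 1/(-811010692) = -1/811010692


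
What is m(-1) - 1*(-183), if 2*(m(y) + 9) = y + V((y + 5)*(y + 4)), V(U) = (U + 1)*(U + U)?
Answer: 659/2 ≈ 329.50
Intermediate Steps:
V(U) = 2*U*(1 + U) (V(U) = (1 + U)*(2*U) = 2*U*(1 + U))
m(y) = -9 + y/2 + (1 + (4 + y)*(5 + y))*(4 + y)*(5 + y) (m(y) = -9 + (y + 2*((y + 5)*(y + 4))*(1 + (y + 5)*(y + 4)))/2 = -9 + (y + 2*((5 + y)*(4 + y))*(1 + (5 + y)*(4 + y)))/2 = -9 + (y + 2*((4 + y)*(5 + y))*(1 + (4 + y)*(5 + y)))/2 = -9 + (y + 2*(1 + (4 + y)*(5 + y))*(4 + y)*(5 + y))/2 = -9 + (y/2 + (1 + (4 + y)*(5 + y))*(4 + y)*(5 + y)) = -9 + y/2 + (1 + (4 + y)*(5 + y))*(4 + y)*(5 + y))
m(-1) - 1*(-183) = (411 + (-1)⁴ + 18*(-1)³ + 122*(-1)² + (739/2)*(-1)) - 1*(-183) = (411 + 1 + 18*(-1) + 122*1 - 739/2) + 183 = (411 + 1 - 18 + 122 - 739/2) + 183 = 293/2 + 183 = 659/2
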